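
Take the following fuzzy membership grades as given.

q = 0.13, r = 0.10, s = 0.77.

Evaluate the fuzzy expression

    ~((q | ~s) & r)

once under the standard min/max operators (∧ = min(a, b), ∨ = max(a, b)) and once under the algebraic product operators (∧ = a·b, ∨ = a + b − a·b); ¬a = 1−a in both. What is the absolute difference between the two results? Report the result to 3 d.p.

Under standard min/max:
  ~s = 1 − 0.77 = 0.23
  q | ~s = max(a, b) on (0.13, 0.23) = 0.23
  (q | ~s) & r = min(a, b) on (0.23, 0.10) = 0.10
  ~((q | ~s) & r) = 1 − 0.10 = 0.90
  → value = 0.9000
Under algebraic product:
  ~s = 1 − 0.7700 = 0.2300
  q | ~s = a + b − a·b on (0.1300, 0.2300) = 0.3301
  (q | ~s) & r = a·b on (0.3301, 0.1000) = 0.0330
  ~((q | ~s) & r) = 1 − 0.0330 = 0.9670
  → value = 0.9670
|0.9000 − 0.9670| = 0.067

0.067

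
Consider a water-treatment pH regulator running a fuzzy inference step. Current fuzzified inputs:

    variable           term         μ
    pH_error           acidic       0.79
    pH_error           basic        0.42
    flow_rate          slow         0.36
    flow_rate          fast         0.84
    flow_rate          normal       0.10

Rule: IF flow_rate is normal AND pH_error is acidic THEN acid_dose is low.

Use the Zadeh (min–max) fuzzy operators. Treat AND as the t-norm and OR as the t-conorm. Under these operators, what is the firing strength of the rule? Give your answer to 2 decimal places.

firing strength: normal=0.10, acidic=0.79; AND[min(a, b)] → w = 0.10

0.10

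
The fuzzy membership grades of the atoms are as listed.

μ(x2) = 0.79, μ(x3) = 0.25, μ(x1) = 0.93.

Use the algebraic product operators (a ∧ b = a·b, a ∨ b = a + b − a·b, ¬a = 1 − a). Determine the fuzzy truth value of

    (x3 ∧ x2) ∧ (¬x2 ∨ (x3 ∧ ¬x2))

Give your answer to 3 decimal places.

x3 ∧ x2 = a·b on (0.2500, 0.7900) = 0.1975
¬x2 = 1 − 0.7900 = 0.2100
¬x2 = 1 − 0.7900 = 0.2100
x3 ∧ ¬x2 = a·b on (0.2500, 0.2100) = 0.0525
¬x2 ∨ (x3 ∧ ¬x2) = a + b − a·b on (0.2100, 0.0525) = 0.2515
(x3 ∧ x2) ∧ (¬x2 ∨ (x3 ∧ ¬x2)) = a·b on (0.1975, 0.2515) = 0.0497

0.050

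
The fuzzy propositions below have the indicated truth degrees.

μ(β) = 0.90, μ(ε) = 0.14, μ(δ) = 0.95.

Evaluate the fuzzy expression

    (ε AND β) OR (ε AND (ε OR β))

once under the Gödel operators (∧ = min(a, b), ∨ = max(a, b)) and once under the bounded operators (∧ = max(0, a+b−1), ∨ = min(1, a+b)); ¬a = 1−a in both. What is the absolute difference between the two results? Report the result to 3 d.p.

0.040

Under Gödel:
  ε AND β = min(a, b) on (0.14, 0.90) = 0.14
  ε OR β = max(a, b) on (0.14, 0.90) = 0.90
  ε AND (ε OR β) = min(a, b) on (0.14, 0.90) = 0.14
  (ε AND β) OR (ε AND (ε OR β)) = max(a, b) on (0.14, 0.14) = 0.14
  → value = 0.1400
Under bounded:
  ε AND β = max(0, a+b−1) on (0.14, 0.90) = 0.04
  ε OR β = min(1, a+b) on (0.14, 0.90) = 1.00
  ε AND (ε OR β) = max(0, a+b−1) on (0.14, 1.00) = 0.14
  (ε AND β) OR (ε AND (ε OR β)) = min(1, a+b) on (0.04, 0.14) = 0.18
  → value = 0.1800
|0.1400 − 0.1800| = 0.040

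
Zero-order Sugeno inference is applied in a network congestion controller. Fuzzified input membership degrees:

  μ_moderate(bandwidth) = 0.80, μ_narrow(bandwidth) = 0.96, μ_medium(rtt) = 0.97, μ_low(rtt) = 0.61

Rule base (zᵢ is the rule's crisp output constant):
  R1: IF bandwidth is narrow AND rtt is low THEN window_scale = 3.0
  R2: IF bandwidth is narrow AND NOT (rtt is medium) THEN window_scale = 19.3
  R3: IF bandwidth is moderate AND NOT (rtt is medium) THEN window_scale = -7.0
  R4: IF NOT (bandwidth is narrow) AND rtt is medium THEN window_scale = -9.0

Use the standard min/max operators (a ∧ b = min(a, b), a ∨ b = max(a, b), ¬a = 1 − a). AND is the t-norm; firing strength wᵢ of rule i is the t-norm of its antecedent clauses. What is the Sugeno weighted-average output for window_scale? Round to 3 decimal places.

R1 (z=3.0): narrow=0.96, low=0.61; AND[min(a, b)] → w = 0.61
R2 (z=19.3): narrow=0.96, ¬medium=1−0.97=0.03; AND[min(a, b)] → w = 0.03
R3 (z=-7.0): moderate=0.80, ¬medium=1−0.97=0.03; AND[min(a, b)] → w = 0.03
R4 (z=-9.0): ¬narrow=1−0.96=0.04, medium=0.97; AND[min(a, b)] → w = 0.04
Weighted average = (0.61·3.0 + 0.03·19.3 + 0.03·-7.0 + 0.04·-9.0) / (0.61 + 0.03 + 0.03 + 0.04)
  = 1.8390 / 0.7100 = 2.590

2.590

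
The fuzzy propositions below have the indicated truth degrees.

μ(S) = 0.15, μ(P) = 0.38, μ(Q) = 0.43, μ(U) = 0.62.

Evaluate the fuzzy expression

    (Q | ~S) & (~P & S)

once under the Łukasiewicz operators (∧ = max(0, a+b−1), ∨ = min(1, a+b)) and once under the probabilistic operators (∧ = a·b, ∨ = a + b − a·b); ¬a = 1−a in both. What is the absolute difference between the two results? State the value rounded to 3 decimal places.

0.085

Under Łukasiewicz:
  ~S = 1 − 0.15 = 0.85
  Q | ~S = min(1, a+b) on (0.43, 0.85) = 1.00
  ~P = 1 − 0.38 = 0.62
  ~P & S = max(0, a+b−1) on (0.62, 0.15) = 0.00
  (Q | ~S) & (~P & S) = max(0, a+b−1) on (1.00, 0.00) = 0.00
  → value = 0.0000
Under probabilistic:
  ~S = 1 − 0.1500 = 0.8500
  Q | ~S = a + b − a·b on (0.4300, 0.8500) = 0.9145
  ~P = 1 − 0.3800 = 0.6200
  ~P & S = a·b on (0.6200, 0.1500) = 0.0930
  (Q | ~S) & (~P & S) = a·b on (0.9145, 0.0930) = 0.0850
  → value = 0.0850
|0.0000 − 0.0850| = 0.085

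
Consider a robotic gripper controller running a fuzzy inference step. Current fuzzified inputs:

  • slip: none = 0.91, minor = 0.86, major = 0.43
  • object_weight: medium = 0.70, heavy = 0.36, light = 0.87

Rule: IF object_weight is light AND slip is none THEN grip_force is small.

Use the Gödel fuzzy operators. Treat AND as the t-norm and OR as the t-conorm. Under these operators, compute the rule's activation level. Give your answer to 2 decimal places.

0.87

firing strength: light=0.87, none=0.91; AND[min(a, b)] → w = 0.87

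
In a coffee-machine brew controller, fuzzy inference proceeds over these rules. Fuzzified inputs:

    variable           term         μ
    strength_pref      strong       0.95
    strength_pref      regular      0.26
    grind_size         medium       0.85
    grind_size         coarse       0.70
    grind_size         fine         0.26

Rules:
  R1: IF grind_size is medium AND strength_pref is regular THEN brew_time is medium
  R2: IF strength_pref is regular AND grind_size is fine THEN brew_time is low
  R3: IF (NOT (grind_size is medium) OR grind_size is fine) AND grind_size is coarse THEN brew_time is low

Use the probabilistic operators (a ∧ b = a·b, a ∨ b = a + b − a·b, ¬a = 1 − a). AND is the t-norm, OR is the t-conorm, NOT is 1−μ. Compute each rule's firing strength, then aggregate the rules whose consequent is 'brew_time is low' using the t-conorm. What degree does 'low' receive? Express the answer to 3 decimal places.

0.310

R1: medium=0.85, regular=0.26; AND[a·b] → w = 0.2210
R2: regular=0.26, fine=0.26; AND[a·b] → w = 0.0676
R3: (¬medium=1−0.85=0.15 OR fine=0.26) = 0.3710; AND[a·b] with coarse=0.70 → w = 0.2597
Rules with consequent 'low': {R2, R3} → strengths 0.0676, 0.2597
Aggregate via t-conorm [a + b − a·b]: 0.3097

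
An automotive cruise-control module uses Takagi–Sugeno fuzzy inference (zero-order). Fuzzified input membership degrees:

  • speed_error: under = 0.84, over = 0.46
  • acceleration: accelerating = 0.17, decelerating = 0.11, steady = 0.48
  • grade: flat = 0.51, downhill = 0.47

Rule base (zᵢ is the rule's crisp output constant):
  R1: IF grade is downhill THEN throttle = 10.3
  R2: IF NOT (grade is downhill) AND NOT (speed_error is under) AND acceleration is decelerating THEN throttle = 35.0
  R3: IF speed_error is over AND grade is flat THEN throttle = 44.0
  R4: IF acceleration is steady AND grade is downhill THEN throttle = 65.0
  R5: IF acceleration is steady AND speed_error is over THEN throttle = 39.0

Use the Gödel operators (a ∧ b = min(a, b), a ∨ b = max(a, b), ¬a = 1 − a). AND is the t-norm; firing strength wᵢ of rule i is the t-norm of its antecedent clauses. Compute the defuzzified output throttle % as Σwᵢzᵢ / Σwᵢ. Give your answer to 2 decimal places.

R1 (z=10.3): downhill=0.47 → w = 0.47
R2 (z=35.0): ¬downhill=1−0.47=0.53, ¬under=1−0.84=0.16, decelerating=0.11; AND[min(a, b)] → w = 0.11
R3 (z=44.0): over=0.46, flat=0.51; AND[min(a, b)] → w = 0.46
R4 (z=65.0): steady=0.48, downhill=0.47; AND[min(a, b)] → w = 0.47
R5 (z=39.0): steady=0.48, over=0.46; AND[min(a, b)] → w = 0.46
Weighted average = (0.47·10.3 + 0.11·35.0 + 0.46·44.0 + 0.47·65.0 + 0.46·39.0) / (0.47 + 0.11 + 0.46 + 0.47 + 0.46)
  = 77.4210 / 1.9700 = 39.30

39.30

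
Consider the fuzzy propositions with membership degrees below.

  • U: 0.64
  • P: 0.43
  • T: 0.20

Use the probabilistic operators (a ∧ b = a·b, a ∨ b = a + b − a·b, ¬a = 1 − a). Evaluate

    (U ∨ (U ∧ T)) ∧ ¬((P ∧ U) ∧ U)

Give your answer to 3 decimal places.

U ∧ T = a·b on (0.6400, 0.2000) = 0.1280
U ∨ (U ∧ T) = a + b − a·b on (0.6400, 0.1280) = 0.6861
P ∧ U = a·b on (0.4300, 0.6400) = 0.2752
(P ∧ U) ∧ U = a·b on (0.2752, 0.6400) = 0.1761
¬((P ∧ U) ∧ U) = 1 − 0.1761 = 0.8239
(U ∨ (U ∧ T)) ∧ ¬((P ∧ U) ∧ U) = a·b on (0.6861, 0.8239) = 0.5652

0.565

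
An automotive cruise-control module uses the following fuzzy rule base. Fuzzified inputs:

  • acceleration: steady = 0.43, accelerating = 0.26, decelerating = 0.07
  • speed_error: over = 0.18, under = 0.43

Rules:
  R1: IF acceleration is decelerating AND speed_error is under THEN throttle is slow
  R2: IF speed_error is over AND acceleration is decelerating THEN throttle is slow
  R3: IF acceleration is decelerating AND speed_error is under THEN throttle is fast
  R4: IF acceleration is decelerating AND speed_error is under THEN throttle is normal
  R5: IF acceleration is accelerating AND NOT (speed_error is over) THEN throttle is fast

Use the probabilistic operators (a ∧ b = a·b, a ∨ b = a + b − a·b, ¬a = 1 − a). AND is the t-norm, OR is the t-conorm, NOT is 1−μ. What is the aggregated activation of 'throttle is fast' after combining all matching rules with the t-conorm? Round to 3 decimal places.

0.237

R1: decelerating=0.07, under=0.43; AND[a·b] → w = 0.0301
R2: over=0.18, decelerating=0.07; AND[a·b] → w = 0.0126
R3: decelerating=0.07, under=0.43; AND[a·b] → w = 0.0301
R4: decelerating=0.07, under=0.43; AND[a·b] → w = 0.0301
R5: accelerating=0.26, ¬over=1−0.18=0.82; AND[a·b] → w = 0.2132
Rules with consequent 'fast': {R3, R5} → strengths 0.0301, 0.2132
Aggregate via t-conorm [a + b − a·b]: 0.2369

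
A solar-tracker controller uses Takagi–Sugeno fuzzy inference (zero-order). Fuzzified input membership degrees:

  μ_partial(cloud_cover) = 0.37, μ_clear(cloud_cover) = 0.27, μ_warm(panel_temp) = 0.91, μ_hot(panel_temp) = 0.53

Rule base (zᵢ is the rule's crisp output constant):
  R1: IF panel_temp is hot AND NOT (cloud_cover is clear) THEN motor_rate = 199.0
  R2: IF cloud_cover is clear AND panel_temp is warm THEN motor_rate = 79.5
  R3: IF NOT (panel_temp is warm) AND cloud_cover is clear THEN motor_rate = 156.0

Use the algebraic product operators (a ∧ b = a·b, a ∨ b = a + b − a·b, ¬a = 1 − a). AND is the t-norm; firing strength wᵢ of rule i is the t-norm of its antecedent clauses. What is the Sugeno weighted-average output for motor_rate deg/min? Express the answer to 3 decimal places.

R1 (z=199.0): hot=0.53, ¬clear=1−0.27=0.73; AND[a·b] → w = 0.3869
R2 (z=79.5): clear=0.27, warm=0.91; AND[a·b] → w = 0.2457
R3 (z=156.0): ¬warm=1−0.91=0.09, clear=0.27; AND[a·b] → w = 0.0243
Weighted average = (0.3869·199.0 + 0.2457·79.5 + 0.0243·156.0) / (0.3869 + 0.2457 + 0.0243)
  = 100.3170 / 0.6569 = 152.713

152.713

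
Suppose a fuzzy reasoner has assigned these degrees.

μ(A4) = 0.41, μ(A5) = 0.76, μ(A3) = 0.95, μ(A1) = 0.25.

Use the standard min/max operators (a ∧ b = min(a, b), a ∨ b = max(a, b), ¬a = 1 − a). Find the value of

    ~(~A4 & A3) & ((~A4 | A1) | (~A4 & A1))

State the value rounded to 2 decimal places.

~A4 = 1 − 0.41 = 0.59
~A4 & A3 = min(a, b) on (0.59, 0.95) = 0.59
~(~A4 & A3) = 1 − 0.59 = 0.41
~A4 = 1 − 0.41 = 0.59
~A4 | A1 = max(a, b) on (0.59, 0.25) = 0.59
~A4 = 1 − 0.41 = 0.59
~A4 & A1 = min(a, b) on (0.59, 0.25) = 0.25
(~A4 | A1) | (~A4 & A1) = max(a, b) on (0.59, 0.25) = 0.59
~(~A4 & A3) & ((~A4 | A1) | (~A4 & A1)) = min(a, b) on (0.41, 0.59) = 0.41

0.41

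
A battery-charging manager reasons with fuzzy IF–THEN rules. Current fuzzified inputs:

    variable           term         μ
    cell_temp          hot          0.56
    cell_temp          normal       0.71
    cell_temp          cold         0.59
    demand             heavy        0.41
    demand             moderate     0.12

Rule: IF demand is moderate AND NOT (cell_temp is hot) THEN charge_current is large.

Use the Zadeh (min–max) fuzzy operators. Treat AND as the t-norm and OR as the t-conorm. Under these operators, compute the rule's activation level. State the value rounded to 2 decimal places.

0.12

firing strength: moderate=0.12, ¬hot=1−0.56=0.44; AND[min(a, b)] → w = 0.12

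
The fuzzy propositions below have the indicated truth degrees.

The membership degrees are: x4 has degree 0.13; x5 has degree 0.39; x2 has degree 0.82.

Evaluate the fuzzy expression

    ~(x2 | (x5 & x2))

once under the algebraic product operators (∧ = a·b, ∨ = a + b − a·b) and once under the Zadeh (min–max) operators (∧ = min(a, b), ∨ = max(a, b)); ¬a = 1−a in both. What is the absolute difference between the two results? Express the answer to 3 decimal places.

0.058

Under algebraic product:
  x5 & x2 = a·b on (0.3900, 0.8200) = 0.3198
  x2 | (x5 & x2) = a + b − a·b on (0.8200, 0.3198) = 0.8776
  ~(x2 | (x5 & x2)) = 1 − 0.8776 = 0.1224
  → value = 0.1224
Under Zadeh (min–max):
  x5 & x2 = min(a, b) on (0.39, 0.82) = 0.39
  x2 | (x5 & x2) = max(a, b) on (0.82, 0.39) = 0.82
  ~(x2 | (x5 & x2)) = 1 − 0.82 = 0.18
  → value = 0.1800
|0.1224 − 0.1800| = 0.058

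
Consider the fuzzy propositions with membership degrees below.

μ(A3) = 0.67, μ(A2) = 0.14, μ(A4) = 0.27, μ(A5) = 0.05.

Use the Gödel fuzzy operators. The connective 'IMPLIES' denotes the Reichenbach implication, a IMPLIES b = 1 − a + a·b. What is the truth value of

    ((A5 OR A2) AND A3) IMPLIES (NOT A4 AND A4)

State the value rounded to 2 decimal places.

0.90

A5 OR A2 = max(a, b) on (0.05, 0.14) = 0.14
(A5 OR A2) AND A3 = min(a, b) on (0.14, 0.67) = 0.14
NOT A4 = 1 − 0.27 = 0.73
NOT A4 AND A4 = min(a, b) on (0.73, 0.27) = 0.27
((A5 OR A2) AND A3) IMPLIES (NOT A4 AND A4)  [Reichenbach: 1 − a + a·b] with a=0.14, b=0.27 → 0.90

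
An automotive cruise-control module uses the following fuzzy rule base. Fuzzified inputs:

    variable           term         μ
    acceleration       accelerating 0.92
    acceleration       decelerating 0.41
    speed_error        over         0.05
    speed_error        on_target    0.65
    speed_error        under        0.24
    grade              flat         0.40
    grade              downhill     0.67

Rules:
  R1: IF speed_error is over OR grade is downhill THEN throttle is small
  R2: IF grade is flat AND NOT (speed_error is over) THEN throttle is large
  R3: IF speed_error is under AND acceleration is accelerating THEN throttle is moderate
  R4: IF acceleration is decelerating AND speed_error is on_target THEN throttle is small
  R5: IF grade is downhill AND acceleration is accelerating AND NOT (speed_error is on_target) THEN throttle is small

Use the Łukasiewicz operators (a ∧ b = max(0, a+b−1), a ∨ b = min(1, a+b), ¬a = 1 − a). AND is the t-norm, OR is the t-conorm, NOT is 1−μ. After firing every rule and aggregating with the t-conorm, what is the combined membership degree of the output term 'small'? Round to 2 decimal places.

0.78

R1: over=0.05, downhill=0.67; OR[min(1, a+b)] → w = 0.72
R2: flat=0.40, ¬over=1−0.05=0.95; AND[max(0, a+b−1)] → w = 0.35
R3: under=0.24, accelerating=0.92; AND[max(0, a+b−1)] → w = 0.16
R4: decelerating=0.41, on_target=0.65; AND[max(0, a+b−1)] → w = 0.06
R5: downhill=0.67, accelerating=0.92, ¬on_target=1−0.65=0.35; AND[max(0, a+b−1)] → w = 0.00
Rules with consequent 'small': {R1, R4, R5} → strengths 0.72, 0.06, 0.00
Aggregate via t-conorm [min(1, a+b)]: 0.78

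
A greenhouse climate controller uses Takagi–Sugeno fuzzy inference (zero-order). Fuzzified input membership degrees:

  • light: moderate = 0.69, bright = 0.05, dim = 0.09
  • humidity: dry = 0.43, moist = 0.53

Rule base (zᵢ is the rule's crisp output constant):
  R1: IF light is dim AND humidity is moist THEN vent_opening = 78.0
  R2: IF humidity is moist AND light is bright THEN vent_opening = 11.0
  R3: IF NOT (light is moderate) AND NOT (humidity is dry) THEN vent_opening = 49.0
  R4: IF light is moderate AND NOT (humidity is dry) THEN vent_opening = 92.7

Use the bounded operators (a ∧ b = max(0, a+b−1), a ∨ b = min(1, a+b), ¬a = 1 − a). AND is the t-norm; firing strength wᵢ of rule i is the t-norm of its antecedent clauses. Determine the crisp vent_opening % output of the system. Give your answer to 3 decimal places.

92.700

R1 (z=78.0): dim=0.09, moist=0.53; AND[max(0, a+b−1)] → w = 0.00
R2 (z=11.0): moist=0.53, bright=0.05; AND[max(0, a+b−1)] → w = 0.00
R3 (z=49.0): ¬moderate=1−0.69=0.31, ¬dry=1−0.43=0.57; AND[max(0, a+b−1)] → w = 0.00
R4 (z=92.7): moderate=0.69, ¬dry=1−0.43=0.57; AND[max(0, a+b−1)] → w = 0.26
Weighted average = (0.00·78.0 + 0.00·11.0 + 0.00·49.0 + 0.26·92.7) / (0.00 + 0.00 + 0.00 + 0.26)
  = 24.1020 / 0.2600 = 92.700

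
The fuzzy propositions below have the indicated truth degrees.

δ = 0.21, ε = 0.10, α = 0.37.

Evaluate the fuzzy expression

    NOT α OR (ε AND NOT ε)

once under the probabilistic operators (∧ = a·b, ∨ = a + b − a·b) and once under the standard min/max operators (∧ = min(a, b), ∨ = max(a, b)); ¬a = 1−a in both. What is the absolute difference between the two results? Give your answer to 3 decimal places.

0.033

Under probabilistic:
  NOT α = 1 − 0.3700 = 0.6300
  NOT ε = 1 − 0.1000 = 0.9000
  ε AND NOT ε = a·b on (0.1000, 0.9000) = 0.0900
  NOT α OR (ε AND NOT ε) = a + b − a·b on (0.6300, 0.0900) = 0.6633
  → value = 0.6633
Under standard min/max:
  NOT α = 1 − 0.37 = 0.63
  NOT ε = 1 − 0.10 = 0.90
  ε AND NOT ε = min(a, b) on (0.10, 0.90) = 0.10
  NOT α OR (ε AND NOT ε) = max(a, b) on (0.63, 0.10) = 0.63
  → value = 0.6300
|0.6633 − 0.6300| = 0.033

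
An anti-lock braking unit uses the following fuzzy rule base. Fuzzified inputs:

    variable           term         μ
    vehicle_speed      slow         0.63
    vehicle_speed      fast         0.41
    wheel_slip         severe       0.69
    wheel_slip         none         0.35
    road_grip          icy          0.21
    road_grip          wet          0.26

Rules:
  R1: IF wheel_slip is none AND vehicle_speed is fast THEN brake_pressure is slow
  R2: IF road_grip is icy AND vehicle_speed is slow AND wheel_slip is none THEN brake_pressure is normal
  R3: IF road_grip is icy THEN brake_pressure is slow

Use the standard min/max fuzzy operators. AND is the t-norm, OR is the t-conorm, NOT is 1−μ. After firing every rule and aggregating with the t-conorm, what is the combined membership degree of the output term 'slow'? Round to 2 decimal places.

0.35

R1: none=0.35, fast=0.41; AND[min(a, b)] → w = 0.35
R2: icy=0.21, slow=0.63, none=0.35; AND[min(a, b)] → w = 0.21
R3: icy=0.21 → w = 0.21
Rules with consequent 'slow': {R1, R3} → strengths 0.35, 0.21
Aggregate via t-conorm [max(a, b)]: 0.35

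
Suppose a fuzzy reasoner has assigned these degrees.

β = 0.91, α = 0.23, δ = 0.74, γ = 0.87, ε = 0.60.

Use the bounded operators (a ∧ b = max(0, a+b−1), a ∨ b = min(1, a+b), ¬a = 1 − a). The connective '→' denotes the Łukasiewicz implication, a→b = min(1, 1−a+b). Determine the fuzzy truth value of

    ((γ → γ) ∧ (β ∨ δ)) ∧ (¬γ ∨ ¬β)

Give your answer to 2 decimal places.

0.22

γ → γ  [Łukasiewicz: min(1, 1−a+b)] with a=0.87, b=0.87 → 1.00
β ∨ δ = min(1, a+b) on (0.91, 0.74) = 1.00
(γ → γ) ∧ (β ∨ δ) = max(0, a+b−1) on (1.00, 1.00) = 1.00
¬γ = 1 − 0.87 = 0.13
¬β = 1 − 0.91 = 0.09
¬γ ∨ ¬β = min(1, a+b) on (0.13, 0.09) = 0.22
((γ → γ) ∧ (β ∨ δ)) ∧ (¬γ ∨ ¬β) = max(0, a+b−1) on (1.00, 0.22) = 0.22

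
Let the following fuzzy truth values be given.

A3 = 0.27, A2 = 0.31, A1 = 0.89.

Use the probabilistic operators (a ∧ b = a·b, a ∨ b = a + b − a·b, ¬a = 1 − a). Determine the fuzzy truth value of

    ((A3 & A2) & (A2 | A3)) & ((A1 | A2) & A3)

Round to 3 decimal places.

0.010

A3 & A2 = a·b on (0.2700, 0.3100) = 0.0837
A2 | A3 = a + b − a·b on (0.3100, 0.2700) = 0.4963
(A3 & A2) & (A2 | A3) = a·b on (0.0837, 0.4963) = 0.0415
A1 | A2 = a + b − a·b on (0.8900, 0.3100) = 0.9241
(A1 | A2) & A3 = a·b on (0.9241, 0.2700) = 0.2495
((A3 & A2) & (A2 | A3)) & ((A1 | A2) & A3) = a·b on (0.0415, 0.2495) = 0.0104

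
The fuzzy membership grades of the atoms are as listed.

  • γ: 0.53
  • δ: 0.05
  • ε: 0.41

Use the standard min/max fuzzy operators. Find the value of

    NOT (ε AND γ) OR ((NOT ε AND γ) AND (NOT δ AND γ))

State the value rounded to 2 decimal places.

ε AND γ = min(a, b) on (0.41, 0.53) = 0.41
NOT (ε AND γ) = 1 − 0.41 = 0.59
NOT ε = 1 − 0.41 = 0.59
NOT ε AND γ = min(a, b) on (0.59, 0.53) = 0.53
NOT δ = 1 − 0.05 = 0.95
NOT δ AND γ = min(a, b) on (0.95, 0.53) = 0.53
(NOT ε AND γ) AND (NOT δ AND γ) = min(a, b) on (0.53, 0.53) = 0.53
NOT (ε AND γ) OR ((NOT ε AND γ) AND (NOT δ AND γ)) = max(a, b) on (0.59, 0.53) = 0.59

0.59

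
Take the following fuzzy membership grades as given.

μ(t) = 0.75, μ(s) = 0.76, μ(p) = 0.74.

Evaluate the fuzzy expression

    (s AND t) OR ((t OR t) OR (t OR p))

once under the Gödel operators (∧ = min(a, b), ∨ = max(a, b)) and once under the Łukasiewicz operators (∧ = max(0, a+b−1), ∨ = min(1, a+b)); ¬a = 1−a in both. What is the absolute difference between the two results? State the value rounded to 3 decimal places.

0.250

Under Gödel:
  s AND t = min(a, b) on (0.76, 0.75) = 0.75
  t OR t = max(a, b) on (0.75, 0.75) = 0.75
  t OR p = max(a, b) on (0.75, 0.74) = 0.75
  (t OR t) OR (t OR p) = max(a, b) on (0.75, 0.75) = 0.75
  (s AND t) OR ((t OR t) OR (t OR p)) = max(a, b) on (0.75, 0.75) = 0.75
  → value = 0.7500
Under Łukasiewicz:
  s AND t = max(0, a+b−1) on (0.76, 0.75) = 0.51
  t OR t = min(1, a+b) on (0.75, 0.75) = 1.00
  t OR p = min(1, a+b) on (0.75, 0.74) = 1.00
  (t OR t) OR (t OR p) = min(1, a+b) on (1.00, 1.00) = 1.00
  (s AND t) OR ((t OR t) OR (t OR p)) = min(1, a+b) on (0.51, 1.00) = 1.00
  → value = 1.0000
|0.7500 − 1.0000| = 0.250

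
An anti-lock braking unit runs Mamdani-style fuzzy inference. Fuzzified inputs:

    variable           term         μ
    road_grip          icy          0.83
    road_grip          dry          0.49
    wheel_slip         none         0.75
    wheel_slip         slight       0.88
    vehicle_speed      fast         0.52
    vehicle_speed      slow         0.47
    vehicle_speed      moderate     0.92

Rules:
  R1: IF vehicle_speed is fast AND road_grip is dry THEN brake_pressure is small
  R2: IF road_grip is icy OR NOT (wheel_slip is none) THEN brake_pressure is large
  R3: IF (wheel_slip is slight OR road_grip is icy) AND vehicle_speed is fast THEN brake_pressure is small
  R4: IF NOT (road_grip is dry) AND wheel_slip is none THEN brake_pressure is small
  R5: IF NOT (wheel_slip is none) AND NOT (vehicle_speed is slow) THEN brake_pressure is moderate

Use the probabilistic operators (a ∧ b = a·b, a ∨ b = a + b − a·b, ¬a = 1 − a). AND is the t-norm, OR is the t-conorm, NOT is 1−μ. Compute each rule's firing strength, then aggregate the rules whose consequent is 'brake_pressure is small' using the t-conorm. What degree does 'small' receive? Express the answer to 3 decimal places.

0.774

R1: fast=0.52, dry=0.49; AND[a·b] → w = 0.2548
R2: icy=0.83, ¬none=1−0.75=0.25; OR[a + b − a·b] → w = 0.8725
R3: (slight=0.88 OR icy=0.83) = 0.9796; AND[a·b] with fast=0.52 → w = 0.5094
R4: ¬dry=1−0.49=0.51, none=0.75; AND[a·b] → w = 0.3825
R5: ¬none=1−0.75=0.25, ¬slow=1−0.47=0.53; AND[a·b] → w = 0.1325
Rules with consequent 'small': {R1, R3, R4} → strengths 0.2548, 0.5094, 0.3825
Aggregate via t-conorm [a + b − a·b]: 0.7742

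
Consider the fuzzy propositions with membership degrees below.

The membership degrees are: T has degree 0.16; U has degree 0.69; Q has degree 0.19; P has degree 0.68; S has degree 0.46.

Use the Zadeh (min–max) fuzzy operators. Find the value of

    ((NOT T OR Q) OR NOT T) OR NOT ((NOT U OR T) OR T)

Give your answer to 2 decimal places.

NOT T = 1 − 0.16 = 0.84
NOT T OR Q = max(a, b) on (0.84, 0.19) = 0.84
NOT T = 1 − 0.16 = 0.84
(NOT T OR Q) OR NOT T = max(a, b) on (0.84, 0.84) = 0.84
NOT U = 1 − 0.69 = 0.31
NOT U OR T = max(a, b) on (0.31, 0.16) = 0.31
(NOT U OR T) OR T = max(a, b) on (0.31, 0.16) = 0.31
NOT ((NOT U OR T) OR T) = 1 − 0.31 = 0.69
((NOT T OR Q) OR NOT T) OR NOT ((NOT U OR T) OR T) = max(a, b) on (0.84, 0.69) = 0.84

0.84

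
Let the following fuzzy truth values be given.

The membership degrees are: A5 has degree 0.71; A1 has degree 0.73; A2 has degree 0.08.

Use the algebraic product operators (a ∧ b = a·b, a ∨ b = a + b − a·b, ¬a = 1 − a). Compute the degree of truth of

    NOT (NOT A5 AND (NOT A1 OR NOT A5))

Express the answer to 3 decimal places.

NOT A5 = 1 − 0.7100 = 0.2900
NOT A1 = 1 − 0.7300 = 0.2700
NOT A5 = 1 − 0.7100 = 0.2900
NOT A1 OR NOT A5 = a + b − a·b on (0.2700, 0.2900) = 0.4817
NOT A5 AND (NOT A1 OR NOT A5) = a·b on (0.2900, 0.4817) = 0.1397
NOT (NOT A5 AND (NOT A1 OR NOT A5)) = 1 − 0.1397 = 0.8603

0.860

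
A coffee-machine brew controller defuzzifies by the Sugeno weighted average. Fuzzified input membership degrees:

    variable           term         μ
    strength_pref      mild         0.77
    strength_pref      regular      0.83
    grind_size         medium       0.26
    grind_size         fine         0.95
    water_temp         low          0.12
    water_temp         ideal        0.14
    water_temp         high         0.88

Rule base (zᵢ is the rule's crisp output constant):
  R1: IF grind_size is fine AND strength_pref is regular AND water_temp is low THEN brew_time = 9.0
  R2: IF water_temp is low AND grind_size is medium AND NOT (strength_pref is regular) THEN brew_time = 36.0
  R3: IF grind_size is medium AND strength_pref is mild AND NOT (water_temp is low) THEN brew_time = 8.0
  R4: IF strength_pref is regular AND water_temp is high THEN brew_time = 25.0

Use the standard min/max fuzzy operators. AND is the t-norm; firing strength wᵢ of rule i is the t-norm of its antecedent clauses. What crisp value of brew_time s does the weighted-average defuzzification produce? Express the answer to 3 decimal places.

21.226

R1 (z=9.0): fine=0.95, regular=0.83, low=0.12; AND[min(a, b)] → w = 0.12
R2 (z=36.0): low=0.12, medium=0.26, ¬regular=1−0.83=0.17; AND[min(a, b)] → w = 0.12
R3 (z=8.0): medium=0.26, mild=0.77, ¬low=1−0.12=0.88; AND[min(a, b)] → w = 0.26
R4 (z=25.0): regular=0.83, high=0.88; AND[min(a, b)] → w = 0.83
Weighted average = (0.12·9.0 + 0.12·36.0 + 0.26·8.0 + 0.83·25.0) / (0.12 + 0.12 + 0.26 + 0.83)
  = 28.2300 / 1.3300 = 21.226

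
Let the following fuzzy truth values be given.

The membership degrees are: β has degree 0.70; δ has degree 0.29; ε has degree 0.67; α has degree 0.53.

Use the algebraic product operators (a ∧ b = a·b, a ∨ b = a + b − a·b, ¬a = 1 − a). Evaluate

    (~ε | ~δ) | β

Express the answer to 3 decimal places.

~ε = 1 − 0.6700 = 0.3300
~δ = 1 − 0.2900 = 0.7100
~ε | ~δ = a + b − a·b on (0.3300, 0.7100) = 0.8057
(~ε | ~δ) | β = a + b − a·b on (0.8057, 0.7000) = 0.9417

0.942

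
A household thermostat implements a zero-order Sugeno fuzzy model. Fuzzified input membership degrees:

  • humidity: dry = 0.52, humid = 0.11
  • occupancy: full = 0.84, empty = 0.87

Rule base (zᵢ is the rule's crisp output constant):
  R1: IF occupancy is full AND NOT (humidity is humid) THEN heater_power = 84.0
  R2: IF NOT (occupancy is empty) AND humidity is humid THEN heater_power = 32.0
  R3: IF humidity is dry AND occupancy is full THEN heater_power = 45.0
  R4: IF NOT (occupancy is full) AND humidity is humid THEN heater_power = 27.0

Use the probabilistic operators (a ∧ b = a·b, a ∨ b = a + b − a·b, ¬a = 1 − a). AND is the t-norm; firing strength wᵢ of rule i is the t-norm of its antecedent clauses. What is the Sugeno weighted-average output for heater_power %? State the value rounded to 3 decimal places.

68.558

R1 (z=84.0): full=0.84, ¬humid=1−0.11=0.89; AND[a·b] → w = 0.7476
R2 (z=32.0): ¬empty=1−0.87=0.13, humid=0.11; AND[a·b] → w = 0.0143
R3 (z=45.0): dry=0.52, full=0.84; AND[a·b] → w = 0.4368
R4 (z=27.0): ¬full=1−0.84=0.16, humid=0.11; AND[a·b] → w = 0.0176
Weighted average = (0.7476·84.0 + 0.0143·32.0 + 0.4368·45.0 + 0.0176·27.0) / (0.7476 + 0.0143 + 0.4368 + 0.0176)
  = 83.3872 / 1.2163 = 68.558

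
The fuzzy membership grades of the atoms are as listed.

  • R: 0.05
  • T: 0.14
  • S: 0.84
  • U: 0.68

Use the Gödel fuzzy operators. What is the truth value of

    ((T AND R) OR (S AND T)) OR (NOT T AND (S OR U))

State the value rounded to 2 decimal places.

T AND R = min(a, b) on (0.14, 0.05) = 0.05
S AND T = min(a, b) on (0.84, 0.14) = 0.14
(T AND R) OR (S AND T) = max(a, b) on (0.05, 0.14) = 0.14
NOT T = 1 − 0.14 = 0.86
S OR U = max(a, b) on (0.84, 0.68) = 0.84
NOT T AND (S OR U) = min(a, b) on (0.86, 0.84) = 0.84
((T AND R) OR (S AND T)) OR (NOT T AND (S OR U)) = max(a, b) on (0.14, 0.84) = 0.84

0.84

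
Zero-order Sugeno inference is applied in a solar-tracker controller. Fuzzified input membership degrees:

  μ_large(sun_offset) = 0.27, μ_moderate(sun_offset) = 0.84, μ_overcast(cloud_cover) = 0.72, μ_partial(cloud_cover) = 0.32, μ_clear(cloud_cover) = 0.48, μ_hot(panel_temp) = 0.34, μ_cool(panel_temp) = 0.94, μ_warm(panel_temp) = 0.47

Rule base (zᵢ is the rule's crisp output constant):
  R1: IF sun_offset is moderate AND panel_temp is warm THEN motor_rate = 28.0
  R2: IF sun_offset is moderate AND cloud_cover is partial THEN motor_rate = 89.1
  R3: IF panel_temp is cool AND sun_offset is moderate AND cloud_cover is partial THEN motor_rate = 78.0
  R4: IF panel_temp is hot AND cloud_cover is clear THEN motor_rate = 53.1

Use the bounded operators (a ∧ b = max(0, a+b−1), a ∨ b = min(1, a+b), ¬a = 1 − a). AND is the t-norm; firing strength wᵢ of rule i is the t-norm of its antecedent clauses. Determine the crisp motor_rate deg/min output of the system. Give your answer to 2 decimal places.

R1 (z=28.0): moderate=0.84, warm=0.47; AND[max(0, a+b−1)] → w = 0.31
R2 (z=89.1): moderate=0.84, partial=0.32; AND[max(0, a+b−1)] → w = 0.16
R3 (z=78.0): cool=0.94, moderate=0.84, partial=0.32; AND[max(0, a+b−1)] → w = 0.10
R4 (z=53.1): hot=0.34, clear=0.48; AND[max(0, a+b−1)] → w = 0.00
Weighted average = (0.31·28.0 + 0.16·89.1 + 0.10·78.0 + 0.00·53.1) / (0.31 + 0.16 + 0.10 + 0.00)
  = 30.7360 / 0.5700 = 53.92

53.92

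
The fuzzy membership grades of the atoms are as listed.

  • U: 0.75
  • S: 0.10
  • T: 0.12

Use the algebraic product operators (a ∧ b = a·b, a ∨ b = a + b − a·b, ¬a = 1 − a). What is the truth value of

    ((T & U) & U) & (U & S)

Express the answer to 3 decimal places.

T & U = a·b on (0.1200, 0.7500) = 0.0900
(T & U) & U = a·b on (0.0900, 0.7500) = 0.0675
U & S = a·b on (0.7500, 0.1000) = 0.0750
((T & U) & U) & (U & S) = a·b on (0.0675, 0.0750) = 0.0051

0.005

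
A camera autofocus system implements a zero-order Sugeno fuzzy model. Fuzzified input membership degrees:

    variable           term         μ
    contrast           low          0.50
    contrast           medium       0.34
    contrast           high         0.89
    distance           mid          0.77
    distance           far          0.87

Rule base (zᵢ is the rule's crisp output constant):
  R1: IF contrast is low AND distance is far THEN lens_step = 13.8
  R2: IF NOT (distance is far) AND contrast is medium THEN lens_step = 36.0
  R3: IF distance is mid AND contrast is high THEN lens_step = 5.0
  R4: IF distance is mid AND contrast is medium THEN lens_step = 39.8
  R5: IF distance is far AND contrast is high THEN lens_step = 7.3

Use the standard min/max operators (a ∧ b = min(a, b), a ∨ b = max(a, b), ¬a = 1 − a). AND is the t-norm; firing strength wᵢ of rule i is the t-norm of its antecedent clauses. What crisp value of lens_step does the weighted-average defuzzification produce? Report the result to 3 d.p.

R1 (z=13.8): low=0.50, far=0.87; AND[min(a, b)] → w = 0.50
R2 (z=36.0): ¬far=1−0.87=0.13, medium=0.34; AND[min(a, b)] → w = 0.13
R3 (z=5.0): mid=0.77, high=0.89; AND[min(a, b)] → w = 0.77
R4 (z=39.8): mid=0.77, medium=0.34; AND[min(a, b)] → w = 0.34
R5 (z=7.3): far=0.87, high=0.89; AND[min(a, b)] → w = 0.87
Weighted average = (0.50·13.8 + 0.13·36.0 + 0.77·5.0 + 0.34·39.8 + 0.87·7.3) / (0.50 + 0.13 + 0.77 + 0.34 + 0.87)
  = 35.3130 / 2.6100 = 13.530

13.530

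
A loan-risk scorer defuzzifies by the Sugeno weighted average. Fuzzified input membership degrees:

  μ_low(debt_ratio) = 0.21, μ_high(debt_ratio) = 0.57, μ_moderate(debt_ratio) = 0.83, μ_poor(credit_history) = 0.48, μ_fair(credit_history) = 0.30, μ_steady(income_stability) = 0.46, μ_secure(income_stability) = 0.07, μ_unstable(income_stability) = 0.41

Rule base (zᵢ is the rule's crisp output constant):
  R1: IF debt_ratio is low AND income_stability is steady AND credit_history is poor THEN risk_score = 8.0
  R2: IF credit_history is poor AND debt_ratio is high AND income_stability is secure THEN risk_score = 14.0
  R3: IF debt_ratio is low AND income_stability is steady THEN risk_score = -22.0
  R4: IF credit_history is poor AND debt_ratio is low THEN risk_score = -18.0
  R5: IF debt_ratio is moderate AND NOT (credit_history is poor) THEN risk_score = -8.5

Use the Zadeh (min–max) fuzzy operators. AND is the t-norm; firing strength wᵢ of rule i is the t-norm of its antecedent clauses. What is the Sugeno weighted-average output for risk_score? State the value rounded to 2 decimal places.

-8.33

R1 (z=8.0): low=0.21, steady=0.46, poor=0.48; AND[min(a, b)] → w = 0.21
R2 (z=14.0): poor=0.48, high=0.57, secure=0.07; AND[min(a, b)] → w = 0.07
R3 (z=-22.0): low=0.21, steady=0.46; AND[min(a, b)] → w = 0.21
R4 (z=-18.0): poor=0.48, low=0.21; AND[min(a, b)] → w = 0.21
R5 (z=-8.5): moderate=0.83, ¬poor=1−0.48=0.52; AND[min(a, b)] → w = 0.52
Weighted average = (0.21·8.0 + 0.07·14.0 + 0.21·-22.0 + 0.21·-18.0 + 0.52·-8.5) / (0.21 + 0.07 + 0.21 + 0.21 + 0.52)
  = -10.1600 / 1.2200 = -8.33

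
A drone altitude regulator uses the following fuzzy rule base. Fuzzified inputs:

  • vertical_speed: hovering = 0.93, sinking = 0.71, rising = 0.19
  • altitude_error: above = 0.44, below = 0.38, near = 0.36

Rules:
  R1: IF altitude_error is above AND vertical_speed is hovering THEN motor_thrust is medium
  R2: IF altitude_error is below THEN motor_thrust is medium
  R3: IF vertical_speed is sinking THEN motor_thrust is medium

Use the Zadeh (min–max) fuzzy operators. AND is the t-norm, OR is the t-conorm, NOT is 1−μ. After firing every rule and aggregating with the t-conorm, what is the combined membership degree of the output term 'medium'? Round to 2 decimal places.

0.71

R1: above=0.44, hovering=0.93; AND[min(a, b)] → w = 0.44
R2: below=0.38 → w = 0.38
R3: sinking=0.71 → w = 0.71
Rules with consequent 'medium': {R1, R2, R3} → strengths 0.44, 0.38, 0.71
Aggregate via t-conorm [max(a, b)]: 0.71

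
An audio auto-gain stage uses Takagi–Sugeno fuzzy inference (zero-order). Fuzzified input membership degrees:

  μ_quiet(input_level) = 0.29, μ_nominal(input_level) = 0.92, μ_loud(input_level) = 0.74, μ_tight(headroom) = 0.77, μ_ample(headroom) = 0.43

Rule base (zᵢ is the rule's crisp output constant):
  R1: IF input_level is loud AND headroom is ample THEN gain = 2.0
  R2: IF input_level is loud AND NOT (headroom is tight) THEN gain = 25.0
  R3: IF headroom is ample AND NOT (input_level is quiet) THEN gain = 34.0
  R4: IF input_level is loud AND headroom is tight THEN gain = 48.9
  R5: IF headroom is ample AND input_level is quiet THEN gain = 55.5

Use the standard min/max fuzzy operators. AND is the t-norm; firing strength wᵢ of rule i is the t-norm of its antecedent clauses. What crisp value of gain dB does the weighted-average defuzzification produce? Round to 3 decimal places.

R1 (z=2.0): loud=0.74, ample=0.43; AND[min(a, b)] → w = 0.43
R2 (z=25.0): loud=0.74, ¬tight=1−0.77=0.23; AND[min(a, b)] → w = 0.23
R3 (z=34.0): ample=0.43, ¬quiet=1−0.29=0.71; AND[min(a, b)] → w = 0.43
R4 (z=48.9): loud=0.74, tight=0.77; AND[min(a, b)] → w = 0.74
R5 (z=55.5): ample=0.43, quiet=0.29; AND[min(a, b)] → w = 0.29
Weighted average = (0.43·2.0 + 0.23·25.0 + 0.43·34.0 + 0.74·48.9 + 0.29·55.5) / (0.43 + 0.23 + 0.43 + 0.74 + 0.29)
  = 73.5110 / 2.1200 = 34.675

34.675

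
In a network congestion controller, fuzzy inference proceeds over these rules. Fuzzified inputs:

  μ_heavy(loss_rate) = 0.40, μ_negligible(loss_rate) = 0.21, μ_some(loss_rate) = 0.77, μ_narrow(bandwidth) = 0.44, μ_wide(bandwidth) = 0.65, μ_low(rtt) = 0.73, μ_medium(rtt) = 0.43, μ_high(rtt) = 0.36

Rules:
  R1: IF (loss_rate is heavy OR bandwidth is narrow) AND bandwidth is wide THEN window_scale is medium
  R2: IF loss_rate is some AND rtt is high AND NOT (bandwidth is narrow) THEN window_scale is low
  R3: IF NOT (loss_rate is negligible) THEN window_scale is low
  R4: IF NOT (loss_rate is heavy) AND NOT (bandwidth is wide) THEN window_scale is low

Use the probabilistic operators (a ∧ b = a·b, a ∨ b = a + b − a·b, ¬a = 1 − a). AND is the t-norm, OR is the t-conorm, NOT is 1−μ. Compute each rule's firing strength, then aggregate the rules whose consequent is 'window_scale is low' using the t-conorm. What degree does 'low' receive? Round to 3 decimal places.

R1: (heavy=0.40 OR narrow=0.44) = 0.6640; AND[a·b] with wide=0.65 → w = 0.4316
R2: some=0.77, high=0.36, ¬narrow=1−0.44=0.56; AND[a·b] → w = 0.1552
R3: ¬negligible=1−0.21=0.79 → w = 0.7900
R4: ¬heavy=1−0.40=0.60, ¬wide=1−0.65=0.35; AND[a·b] → w = 0.2100
Rules with consequent 'low': {R2, R3, R4} → strengths 0.1552, 0.7900, 0.2100
Aggregate via t-conorm [a + b − a·b]: 0.8599

0.860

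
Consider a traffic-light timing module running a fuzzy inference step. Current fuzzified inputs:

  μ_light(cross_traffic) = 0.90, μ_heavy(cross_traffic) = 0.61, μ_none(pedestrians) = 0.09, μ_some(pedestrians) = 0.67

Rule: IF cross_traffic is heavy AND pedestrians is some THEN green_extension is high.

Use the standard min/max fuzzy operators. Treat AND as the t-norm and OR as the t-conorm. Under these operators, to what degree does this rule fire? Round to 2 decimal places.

0.61

firing strength: heavy=0.61, some=0.67; AND[min(a, b)] → w = 0.61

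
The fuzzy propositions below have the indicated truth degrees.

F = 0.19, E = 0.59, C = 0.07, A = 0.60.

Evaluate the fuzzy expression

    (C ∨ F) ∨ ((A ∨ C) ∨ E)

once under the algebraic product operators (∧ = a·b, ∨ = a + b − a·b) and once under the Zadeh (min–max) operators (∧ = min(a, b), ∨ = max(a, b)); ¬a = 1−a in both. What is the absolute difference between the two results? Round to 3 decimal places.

0.285

Under algebraic product:
  C ∨ F = a + b − a·b on (0.0700, 0.1900) = 0.2467
  A ∨ C = a + b − a·b on (0.6000, 0.0700) = 0.6280
  (A ∨ C) ∨ E = a + b − a·b on (0.6280, 0.5900) = 0.8475
  (C ∨ F) ∨ ((A ∨ C) ∨ E) = a + b − a·b on (0.2467, 0.8475) = 0.8851
  → value = 0.8851
Under Zadeh (min–max):
  C ∨ F = max(a, b) on (0.07, 0.19) = 0.19
  A ∨ C = max(a, b) on (0.60, 0.07) = 0.60
  (A ∨ C) ∨ E = max(a, b) on (0.60, 0.59) = 0.60
  (C ∨ F) ∨ ((A ∨ C) ∨ E) = max(a, b) on (0.19, 0.60) = 0.60
  → value = 0.6000
|0.8851 − 0.6000| = 0.285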